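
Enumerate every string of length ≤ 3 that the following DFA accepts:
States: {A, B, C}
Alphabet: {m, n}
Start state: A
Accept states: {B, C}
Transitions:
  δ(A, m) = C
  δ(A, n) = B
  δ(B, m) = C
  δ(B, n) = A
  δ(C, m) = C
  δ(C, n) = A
m, n, mm, nm, mmm, mnm, mnn, nmm, nnm, nnn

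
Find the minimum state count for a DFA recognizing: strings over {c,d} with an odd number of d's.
By Myhill–Nerode, count the distinguishable equivalence classes: two classes — parity of the count of d's.
2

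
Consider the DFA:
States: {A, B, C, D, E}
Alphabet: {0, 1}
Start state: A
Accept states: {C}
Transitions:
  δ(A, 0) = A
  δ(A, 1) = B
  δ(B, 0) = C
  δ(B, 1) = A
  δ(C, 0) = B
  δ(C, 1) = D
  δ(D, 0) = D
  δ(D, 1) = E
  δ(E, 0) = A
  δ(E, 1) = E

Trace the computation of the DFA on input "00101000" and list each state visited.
read '0': A → A
  read '0': A → A
  read '1': A → B
  read '0': B → C
  read '1': C → D
  read '0': D → D
  read '0': D → D
  read '0': D → D
A -> A -> A -> B -> C -> D -> D -> D -> D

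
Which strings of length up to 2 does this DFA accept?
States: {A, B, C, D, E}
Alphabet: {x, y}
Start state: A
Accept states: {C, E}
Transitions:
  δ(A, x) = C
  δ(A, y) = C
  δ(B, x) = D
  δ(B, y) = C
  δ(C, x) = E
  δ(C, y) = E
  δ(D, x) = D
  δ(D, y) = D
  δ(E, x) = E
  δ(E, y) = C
x, y, xx, xy, yx, yy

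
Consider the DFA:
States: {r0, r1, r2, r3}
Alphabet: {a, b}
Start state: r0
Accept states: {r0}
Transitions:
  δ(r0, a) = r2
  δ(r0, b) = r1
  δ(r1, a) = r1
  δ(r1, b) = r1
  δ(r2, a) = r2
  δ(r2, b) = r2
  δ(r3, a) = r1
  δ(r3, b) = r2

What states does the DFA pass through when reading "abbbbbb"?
read 'a': r0 → r2
  read 'b': r2 → r2
  read 'b': r2 → r2
  read 'b': r2 → r2
  read 'b': r2 → r2
  read 'b': r2 → r2
  read 'b': r2 → r2
r0 -> r2 -> r2 -> r2 -> r2 -> r2 -> r2 -> r2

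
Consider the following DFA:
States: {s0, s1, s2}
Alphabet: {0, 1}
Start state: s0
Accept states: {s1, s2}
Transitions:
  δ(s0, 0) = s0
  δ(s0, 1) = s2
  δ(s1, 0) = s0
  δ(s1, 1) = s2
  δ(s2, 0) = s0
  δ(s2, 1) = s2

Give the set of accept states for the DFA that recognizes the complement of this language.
Complement accept states = All states \ Original accept states
= {s0, s1, s2} \ {s1, s2}
{s0}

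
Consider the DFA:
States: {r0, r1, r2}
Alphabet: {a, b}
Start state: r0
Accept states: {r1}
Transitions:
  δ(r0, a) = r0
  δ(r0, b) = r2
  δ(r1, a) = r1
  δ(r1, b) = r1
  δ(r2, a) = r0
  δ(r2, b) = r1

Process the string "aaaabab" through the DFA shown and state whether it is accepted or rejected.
Processing string "aaaabab":
  r0 --a--> r0
  r0 --a--> r0
  r0 --a--> r0
  r0 --a--> r0
  r0 --b--> r2
  r2 --a--> r0
  r0 --b--> r2
Final state: r2
Accept states: {r1}
No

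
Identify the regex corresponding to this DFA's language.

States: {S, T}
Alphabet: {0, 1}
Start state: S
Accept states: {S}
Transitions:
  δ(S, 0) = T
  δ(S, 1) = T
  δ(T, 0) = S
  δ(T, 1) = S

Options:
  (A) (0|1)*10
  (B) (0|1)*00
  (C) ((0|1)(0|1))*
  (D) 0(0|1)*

Check each option against the DFA on short strings; one disagreement eliminates an option:
  (A) (0|1)*10: on ε the DFA stays in S and accepts (S ∈ Accept), but the regex does not match it → eliminate
  (B) (0|1)*00: on ε the DFA stays in S and accepts (S ∈ Accept), but the regex does not match it → eliminate
  (C) ((0|1)(0|1))*: agrees with the DFA on every string of length ≤ 6
  (D) 0(0|1)*: on ε the DFA stays in S and accepts (S ∈ Accept), but the regex does not match it → eliminate
Only (C) is consistent with the DFA.
(C) ((0|1)(0|1))*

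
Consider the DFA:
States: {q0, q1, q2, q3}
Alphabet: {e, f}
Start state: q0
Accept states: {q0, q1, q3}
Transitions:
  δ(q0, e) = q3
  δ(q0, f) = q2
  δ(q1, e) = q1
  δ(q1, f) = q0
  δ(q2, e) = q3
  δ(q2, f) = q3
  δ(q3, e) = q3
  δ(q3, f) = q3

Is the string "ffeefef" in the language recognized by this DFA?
Processing string "ffeefef":
  q0 --f--> q2
  q2 --f--> q3
  q3 --e--> q3
  q3 --e--> q3
  q3 --f--> q3
  q3 --e--> q3
  q3 --f--> q3
Final state: q3
Accept states: {q0, q1, q3}
Yes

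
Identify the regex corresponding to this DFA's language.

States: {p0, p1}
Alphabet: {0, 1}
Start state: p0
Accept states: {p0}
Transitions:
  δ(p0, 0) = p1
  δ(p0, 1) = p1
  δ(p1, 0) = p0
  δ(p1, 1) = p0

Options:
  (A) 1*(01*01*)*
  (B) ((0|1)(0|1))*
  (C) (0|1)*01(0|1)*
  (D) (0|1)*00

Check each option against the DFA on short strings; one disagreement eliminates an option:
  (A) 1*(01*01*)*: on '1' the DFA goes p0 → p1 and rejects (p1 ∉ Accept), but the regex matches it → eliminate
  (B) ((0|1)(0|1))*: agrees with the DFA on every string of length ≤ 6
  (C) (0|1)*01(0|1)*: on ε the DFA stays in p0 and accepts (p0 ∈ Accept), but the regex does not match it → eliminate
  (D) (0|1)*00: on ε the DFA stays in p0 and accepts (p0 ∈ Accept), but the regex does not match it → eliminate
Only (B) is consistent with the DFA.
(B) ((0|1)(0|1))*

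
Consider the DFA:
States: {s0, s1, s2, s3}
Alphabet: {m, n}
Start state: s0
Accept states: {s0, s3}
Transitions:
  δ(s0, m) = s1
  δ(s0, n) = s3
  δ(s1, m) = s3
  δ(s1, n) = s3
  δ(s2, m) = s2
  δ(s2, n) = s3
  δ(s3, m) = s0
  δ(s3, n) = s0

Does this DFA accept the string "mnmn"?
Processing string "mnmn":
  s0 --m--> s1
  s1 --n--> s3
  s3 --m--> s0
  s0 --n--> s3
Final state: s3
Accept states: {s0, s3}
Yes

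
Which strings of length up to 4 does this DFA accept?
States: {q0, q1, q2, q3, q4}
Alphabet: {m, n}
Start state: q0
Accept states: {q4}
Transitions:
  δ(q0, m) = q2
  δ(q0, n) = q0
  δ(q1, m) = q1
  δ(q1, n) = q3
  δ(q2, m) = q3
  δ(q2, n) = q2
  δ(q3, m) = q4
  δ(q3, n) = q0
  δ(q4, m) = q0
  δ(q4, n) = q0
mmm, mnmm, nmmm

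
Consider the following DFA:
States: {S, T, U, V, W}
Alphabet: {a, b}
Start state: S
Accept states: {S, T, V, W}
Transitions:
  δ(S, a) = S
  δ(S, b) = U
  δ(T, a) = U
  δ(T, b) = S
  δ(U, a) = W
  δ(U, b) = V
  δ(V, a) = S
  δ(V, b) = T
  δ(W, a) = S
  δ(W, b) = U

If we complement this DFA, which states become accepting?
Complement accept states = All states \ Original accept states
= {S, T, U, V, W} \ {S, T, V, W}
{U}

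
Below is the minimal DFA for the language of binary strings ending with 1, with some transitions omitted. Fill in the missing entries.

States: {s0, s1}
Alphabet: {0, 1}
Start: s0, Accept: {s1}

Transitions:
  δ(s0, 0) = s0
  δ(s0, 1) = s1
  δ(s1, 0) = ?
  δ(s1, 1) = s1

From the language and accept set, identify what each state tracks — s0: last symbol not 1; s1: last symbol is 1.
Each missing δ(q, a) is the state matching the new tracked value after reading a.
δ(s1, 0) = s0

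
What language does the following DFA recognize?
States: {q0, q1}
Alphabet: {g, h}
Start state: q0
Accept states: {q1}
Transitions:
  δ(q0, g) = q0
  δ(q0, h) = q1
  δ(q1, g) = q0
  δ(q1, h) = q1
Testing a few strings:
  'gh' → accept
  'hh' → accept
  'h' → accept
  'g' → reject
State roles: q0=last symbol not h; q1=last symbol is h
All strings over {g,h} ending with h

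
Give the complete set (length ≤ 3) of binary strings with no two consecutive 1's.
ε, 0, 1, 00, 01, 10, 000, 001, 010, 100, 101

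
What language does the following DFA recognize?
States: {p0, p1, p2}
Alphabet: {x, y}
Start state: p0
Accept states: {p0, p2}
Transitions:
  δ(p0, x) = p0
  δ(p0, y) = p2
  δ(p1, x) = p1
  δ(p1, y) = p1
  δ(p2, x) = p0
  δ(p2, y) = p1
Testing a few strings:
  'yxy' → accept
  'xyy' → reject
  'xy' → accept
  'y' → accept
State roles: p0=last symbol not y (ok); p1=saw yy (dead); p2=last symbol y (ok)
All strings over {x,y} with no two consecutive y's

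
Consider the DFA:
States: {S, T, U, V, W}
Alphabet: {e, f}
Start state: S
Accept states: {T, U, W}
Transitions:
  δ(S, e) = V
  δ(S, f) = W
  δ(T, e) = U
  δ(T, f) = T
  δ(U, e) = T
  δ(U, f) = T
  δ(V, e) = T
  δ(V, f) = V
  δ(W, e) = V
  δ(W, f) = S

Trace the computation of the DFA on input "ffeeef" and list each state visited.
read 'f': S → W
  read 'f': W → S
  read 'e': S → V
  read 'e': V → T
  read 'e': T → U
  read 'f': U → T
S -> W -> S -> V -> T -> U -> T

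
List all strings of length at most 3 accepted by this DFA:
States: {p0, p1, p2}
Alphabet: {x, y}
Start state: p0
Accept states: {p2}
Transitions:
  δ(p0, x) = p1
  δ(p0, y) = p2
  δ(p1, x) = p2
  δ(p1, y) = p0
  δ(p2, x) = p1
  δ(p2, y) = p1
y, xx, xyy, yxx, yyx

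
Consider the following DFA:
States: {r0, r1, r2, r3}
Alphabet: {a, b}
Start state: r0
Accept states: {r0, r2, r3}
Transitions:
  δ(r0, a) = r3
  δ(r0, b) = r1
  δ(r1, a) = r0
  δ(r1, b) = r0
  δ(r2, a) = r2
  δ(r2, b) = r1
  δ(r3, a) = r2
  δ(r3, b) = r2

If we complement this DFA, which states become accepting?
Complement accept states = All states \ Original accept states
= {r0, r1, r2, r3} \ {r0, r2, r3}
{r1}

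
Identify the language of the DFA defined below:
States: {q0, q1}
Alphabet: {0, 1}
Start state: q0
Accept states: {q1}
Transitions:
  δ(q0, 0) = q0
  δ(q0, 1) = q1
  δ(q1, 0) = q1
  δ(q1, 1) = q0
Testing a few strings:
  '010' → accept
  '0' → reject
  '100' → accept
  '00' → reject
State roles: q0=even number of 1's so far; q1=odd number of 1's so far
All binary strings with an odd number of 1's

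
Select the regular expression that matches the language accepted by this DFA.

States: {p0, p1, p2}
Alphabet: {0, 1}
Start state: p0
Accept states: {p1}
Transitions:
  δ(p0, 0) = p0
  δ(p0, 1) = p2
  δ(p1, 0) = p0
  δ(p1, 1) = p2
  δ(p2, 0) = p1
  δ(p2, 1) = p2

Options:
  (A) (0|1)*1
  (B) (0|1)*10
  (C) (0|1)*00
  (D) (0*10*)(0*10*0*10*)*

Check each option against the DFA on short strings; one disagreement eliminates an option:
  (A) (0|1)*1: on '1' the DFA goes p0 → p2 and rejects (p2 ∉ Accept), but the regex matches it → eliminate
  (B) (0|1)*10: agrees with the DFA on every string of length ≤ 6
  (C) (0|1)*00: on '00' the DFA goes p0 → p0 → p0 and rejects (p0 ∉ Accept), but the regex matches it → eliminate
  (D) (0*10*)(0*10*0*10*)*: on '1' the DFA goes p0 → p2 and rejects (p2 ∉ Accept), but the regex matches it → eliminate
Only (B) is consistent with the DFA.
(B) (0|1)*10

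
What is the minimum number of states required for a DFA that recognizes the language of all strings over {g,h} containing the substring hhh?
By Myhill–Nerode, count the distinguishable equivalence classes: 4 classes — one per longest suffix of the input that is a prefix of 'hhh' (lengths 0 through 2), plus an absorbing 'already seen hhh' class.
4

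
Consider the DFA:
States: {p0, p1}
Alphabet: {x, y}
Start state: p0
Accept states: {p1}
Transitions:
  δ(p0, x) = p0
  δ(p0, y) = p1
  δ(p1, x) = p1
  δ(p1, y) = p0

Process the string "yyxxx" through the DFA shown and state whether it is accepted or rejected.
Processing string "yyxxx":
  p0 --y--> p1
  p1 --y--> p0
  p0 --x--> p0
  p0 --x--> p0
  p0 --x--> p0
Final state: p0
Accept states: {p1}
No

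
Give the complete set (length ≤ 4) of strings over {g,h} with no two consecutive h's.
ε, g, h, gg, gh, hg, ggg, ggh, ghg, hgg, hgh, gggg, gggh, gghg, ghgg, ghgh, hggg, hggh, hghg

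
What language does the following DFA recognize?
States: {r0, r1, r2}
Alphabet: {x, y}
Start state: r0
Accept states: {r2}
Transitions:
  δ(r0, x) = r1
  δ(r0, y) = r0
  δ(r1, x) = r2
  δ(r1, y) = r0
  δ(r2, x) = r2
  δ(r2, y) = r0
Testing a few strings:
  'y' → reject
  'yxx' → accept
  'yyx' → reject
  'xy' → reject
State roles: r0=last symbol not x; r1=one trailing x; r2=two trailing x's
All strings over {x,y} ending with xx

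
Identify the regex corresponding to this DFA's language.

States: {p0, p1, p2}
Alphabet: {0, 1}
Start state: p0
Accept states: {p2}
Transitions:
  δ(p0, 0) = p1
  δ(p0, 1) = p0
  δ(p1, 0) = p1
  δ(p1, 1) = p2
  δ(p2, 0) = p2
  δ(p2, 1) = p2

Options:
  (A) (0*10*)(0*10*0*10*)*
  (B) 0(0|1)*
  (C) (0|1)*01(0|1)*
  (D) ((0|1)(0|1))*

Check each option against the DFA on short strings; one disagreement eliminates an option:
  (A) (0*10*)(0*10*0*10*)*: on '1' the DFA goes p0 → p0 and rejects (p0 ∉ Accept), but the regex matches it → eliminate
  (B) 0(0|1)*: on '0' the DFA goes p0 → p1 and rejects (p1 ∉ Accept), but the regex matches it → eliminate
  (C) (0|1)*01(0|1)*: agrees with the DFA on every string of length ≤ 6
  (D) ((0|1)(0|1))*: on ε the DFA stays in p0 and rejects (p0 ∉ Accept), but the regex matches it → eliminate
Only (C) is consistent with the DFA.
(C) (0|1)*01(0|1)*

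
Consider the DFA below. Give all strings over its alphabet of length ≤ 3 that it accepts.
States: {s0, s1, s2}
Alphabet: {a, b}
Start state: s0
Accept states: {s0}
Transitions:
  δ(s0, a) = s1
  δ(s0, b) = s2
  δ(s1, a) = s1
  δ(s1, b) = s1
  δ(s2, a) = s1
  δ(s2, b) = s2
ε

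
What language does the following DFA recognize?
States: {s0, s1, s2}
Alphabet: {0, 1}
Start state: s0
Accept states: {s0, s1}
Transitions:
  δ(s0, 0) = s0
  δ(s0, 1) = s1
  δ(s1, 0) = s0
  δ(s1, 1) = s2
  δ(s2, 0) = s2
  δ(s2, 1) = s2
Testing a few strings:
  '1' → accept
  '01' → accept
  '100' → accept
  '11' → reject
State roles: s0=last symbol not 1 (ok); s1=last symbol 1 (ok); s2=saw 11 (dead)
All binary strings with no two consecutive 1's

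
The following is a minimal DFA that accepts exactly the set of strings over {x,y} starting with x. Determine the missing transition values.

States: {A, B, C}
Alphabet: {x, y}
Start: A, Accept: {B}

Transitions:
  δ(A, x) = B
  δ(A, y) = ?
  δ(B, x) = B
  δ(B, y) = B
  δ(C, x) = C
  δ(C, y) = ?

From the language and accept set, identify what each state tracks — A: no input read; B: started with x; C: started with y (dead).
Each missing δ(q, a) is the state matching the new tracked value after reading a.
δ(A, y) = C; δ(C, y) = C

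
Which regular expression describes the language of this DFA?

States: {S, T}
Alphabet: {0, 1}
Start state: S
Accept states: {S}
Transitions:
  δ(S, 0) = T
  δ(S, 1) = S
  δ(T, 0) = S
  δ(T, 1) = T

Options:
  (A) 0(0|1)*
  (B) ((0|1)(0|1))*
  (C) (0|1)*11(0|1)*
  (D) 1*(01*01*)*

Check each option against the DFA on short strings; one disagreement eliminates an option:
  (A) 0(0|1)*: on ε the DFA stays in S and accepts (S ∈ Accept), but the regex does not match it → eliminate
  (B) ((0|1)(0|1))*: on '1' the DFA goes S → S and accepts (S ∈ Accept), but the regex does not match it → eliminate
  (C) (0|1)*11(0|1)*: on ε the DFA stays in S and accepts (S ∈ Accept), but the regex does not match it → eliminate
  (D) 1*(01*01*)*: agrees with the DFA on every string of length ≤ 6
Only (D) is consistent with the DFA.
(D) 1*(01*01*)*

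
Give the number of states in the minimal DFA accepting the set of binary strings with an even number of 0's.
By Myhill–Nerode, count the distinguishable equivalence classes: two classes — parity of the count of 0's.
2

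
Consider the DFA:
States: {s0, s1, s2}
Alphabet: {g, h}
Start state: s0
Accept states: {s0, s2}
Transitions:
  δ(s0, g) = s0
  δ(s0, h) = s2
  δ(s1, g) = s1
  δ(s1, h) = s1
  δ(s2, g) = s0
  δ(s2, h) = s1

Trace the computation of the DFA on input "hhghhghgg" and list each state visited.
read 'h': s0 → s2
  read 'h': s2 → s1
  read 'g': s1 → s1
  read 'h': s1 → s1
  read 'h': s1 → s1
  read 'g': s1 → s1
  read 'h': s1 → s1
  read 'g': s1 → s1
  read 'g': s1 → s1
s0 -> s2 -> s1 -> s1 -> s1 -> s1 -> s1 -> s1 -> s1 -> s1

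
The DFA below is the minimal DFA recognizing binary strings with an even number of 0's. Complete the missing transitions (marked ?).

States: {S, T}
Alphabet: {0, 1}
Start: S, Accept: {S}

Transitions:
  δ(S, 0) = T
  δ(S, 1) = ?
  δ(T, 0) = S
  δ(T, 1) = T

From the language and accept set, identify what each state tracks — S: even number of 0's so far; T: odd number of 0's so far.
Each missing δ(q, a) is the state matching the new tracked value after reading a.
δ(S, 1) = S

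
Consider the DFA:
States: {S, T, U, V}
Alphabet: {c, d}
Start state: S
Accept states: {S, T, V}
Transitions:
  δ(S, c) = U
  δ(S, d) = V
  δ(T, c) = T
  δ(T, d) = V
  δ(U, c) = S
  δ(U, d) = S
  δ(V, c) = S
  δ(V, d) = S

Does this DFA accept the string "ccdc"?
Processing string "ccdc":
  S --c--> U
  U --c--> S
  S --d--> V
  V --c--> S
Final state: S
Accept states: {S, T, V}
Yes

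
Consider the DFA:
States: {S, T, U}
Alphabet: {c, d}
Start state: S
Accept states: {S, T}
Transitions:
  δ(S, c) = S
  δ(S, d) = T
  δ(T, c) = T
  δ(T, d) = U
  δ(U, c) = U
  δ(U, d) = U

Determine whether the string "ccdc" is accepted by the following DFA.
Processing string "ccdc":
  S --c--> S
  S --c--> S
  S --d--> T
  T --c--> T
Final state: T
Accept states: {S, T}
Yes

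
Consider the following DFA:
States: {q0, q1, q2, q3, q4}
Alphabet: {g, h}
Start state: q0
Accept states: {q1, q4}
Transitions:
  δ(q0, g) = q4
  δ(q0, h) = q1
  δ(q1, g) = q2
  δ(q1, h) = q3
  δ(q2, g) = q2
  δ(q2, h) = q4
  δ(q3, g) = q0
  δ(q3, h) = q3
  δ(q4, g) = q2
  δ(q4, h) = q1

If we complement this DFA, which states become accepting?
Complement accept states = All states \ Original accept states
= {q0, q1, q2, q3, q4} \ {q1, q4}
{q0, q2, q3}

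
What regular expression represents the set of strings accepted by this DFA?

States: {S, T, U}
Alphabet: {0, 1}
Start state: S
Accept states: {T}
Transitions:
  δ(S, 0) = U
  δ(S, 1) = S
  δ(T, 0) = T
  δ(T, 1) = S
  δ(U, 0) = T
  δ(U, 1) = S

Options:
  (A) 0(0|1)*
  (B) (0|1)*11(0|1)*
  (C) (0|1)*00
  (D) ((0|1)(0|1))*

Check each option against the DFA on short strings; one disagreement eliminates an option:
  (A) 0(0|1)*: on '0' the DFA goes S → U and rejects (U ∉ Accept), but the regex matches it → eliminate
  (B) (0|1)*11(0|1)*: on '00' the DFA goes S → U → T and accepts (T ∈ Accept), but the regex does not match it → eliminate
  (C) (0|1)*00: agrees with the DFA on every string of length ≤ 6
  (D) ((0|1)(0|1))*: on ε the DFA stays in S and rejects (S ∉ Accept), but the regex matches it → eliminate
Only (C) is consistent with the DFA.
(C) (0|1)*00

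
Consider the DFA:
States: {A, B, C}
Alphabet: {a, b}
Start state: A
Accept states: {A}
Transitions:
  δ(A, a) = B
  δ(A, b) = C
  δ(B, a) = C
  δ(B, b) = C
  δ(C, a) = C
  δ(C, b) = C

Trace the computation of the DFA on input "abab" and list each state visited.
read 'a': A → B
  read 'b': B → C
  read 'a': C → C
  read 'b': C → C
A -> B -> C -> C -> C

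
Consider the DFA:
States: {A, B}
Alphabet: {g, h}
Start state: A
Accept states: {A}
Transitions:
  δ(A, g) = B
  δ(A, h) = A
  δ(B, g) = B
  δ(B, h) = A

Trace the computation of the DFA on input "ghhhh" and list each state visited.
read 'g': A → B
  read 'h': B → A
  read 'h': A → A
  read 'h': A → A
  read 'h': A → A
A -> B -> A -> A -> A -> A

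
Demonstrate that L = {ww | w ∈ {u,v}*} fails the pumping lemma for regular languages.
Assume L is regular with pumping length p. Idea: pumping the leading u-block breaks the equality of the two halves.
Choose s = u^p v u^p v ∈ L (with w = u^p v). |s| = 2p+2 ≥ p. By the pumping lemma, s = xyz with |xy| ≤ p, |y| > 0, so y = u^k with k ≥ 1, in the first u-block. Then xy²z = u^(p+k) v u^p v, of length 2p+2+k. If k is odd this length is odd, so it cannot be of the form ww. If k is even, each half has length p+1+k/2 ≤ p+k, so the first half lies entirely inside the leading u-block and contains no v, while the second half ends in v; the halves differ. Either way xy²z ∉ L.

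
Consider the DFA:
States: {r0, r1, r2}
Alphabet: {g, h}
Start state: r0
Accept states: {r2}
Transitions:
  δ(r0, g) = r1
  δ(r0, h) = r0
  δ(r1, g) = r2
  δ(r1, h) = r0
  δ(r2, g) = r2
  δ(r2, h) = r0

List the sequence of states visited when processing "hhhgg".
read 'h': r0 → r0
  read 'h': r0 → r0
  read 'h': r0 → r0
  read 'g': r0 → r1
  read 'g': r1 → r2
r0 -> r0 -> r0 -> r0 -> r1 -> r2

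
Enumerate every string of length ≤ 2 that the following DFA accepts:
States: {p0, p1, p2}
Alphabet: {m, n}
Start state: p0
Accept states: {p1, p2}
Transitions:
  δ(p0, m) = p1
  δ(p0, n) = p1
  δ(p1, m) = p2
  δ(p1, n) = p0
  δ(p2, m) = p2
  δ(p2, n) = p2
m, n, mm, nm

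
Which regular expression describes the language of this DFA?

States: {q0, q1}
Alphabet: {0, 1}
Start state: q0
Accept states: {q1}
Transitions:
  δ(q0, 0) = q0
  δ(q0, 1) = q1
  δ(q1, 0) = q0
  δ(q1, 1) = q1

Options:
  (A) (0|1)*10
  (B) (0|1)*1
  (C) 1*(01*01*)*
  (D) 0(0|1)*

Check each option against the DFA on short strings; one disagreement eliminates an option:
  (A) (0|1)*10: on '1' the DFA goes q0 → q1 and accepts (q1 ∈ Accept), but the regex does not match it → eliminate
  (B) (0|1)*1: agrees with the DFA on every string of length ≤ 6
  (C) 1*(01*01*)*: on ε the DFA stays in q0 and rejects (q0 ∉ Accept), but the regex matches it → eliminate
  (D) 0(0|1)*: on '0' the DFA goes q0 → q0 and rejects (q0 ∉ Accept), but the regex matches it → eliminate
Only (B) is consistent with the DFA.
(B) (0|1)*1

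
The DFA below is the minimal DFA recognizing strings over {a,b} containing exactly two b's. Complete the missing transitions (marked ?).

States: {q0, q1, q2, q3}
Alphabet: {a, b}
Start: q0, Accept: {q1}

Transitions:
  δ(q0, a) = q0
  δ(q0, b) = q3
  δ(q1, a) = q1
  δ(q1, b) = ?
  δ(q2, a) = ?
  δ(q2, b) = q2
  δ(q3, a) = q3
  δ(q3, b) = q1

From the language and accept set, identify what each state tracks — q0: zero b's; q1: two b's; q2: ≥ three b's (dead); q3: one b.
Each missing δ(q, a) is the state matching the new tracked value after reading a.
δ(q1, b) = q2; δ(q2, a) = q2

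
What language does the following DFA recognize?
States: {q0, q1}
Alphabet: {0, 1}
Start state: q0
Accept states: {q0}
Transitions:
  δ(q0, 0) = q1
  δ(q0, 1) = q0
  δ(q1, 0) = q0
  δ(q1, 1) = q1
Testing a few strings:
  '110' → reject
  '010' → accept
  '1' → accept
  '000' → reject
State roles: q0=even number of 0's so far; q1=odd number of 0's so far
All binary strings with an even number of 0's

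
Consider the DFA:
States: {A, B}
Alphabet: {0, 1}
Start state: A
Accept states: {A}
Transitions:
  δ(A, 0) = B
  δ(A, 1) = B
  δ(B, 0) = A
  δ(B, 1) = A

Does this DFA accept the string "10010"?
Processing string "10010":
  A --1--> B
  B --0--> A
  A --0--> B
  B --1--> A
  A --0--> B
Final state: B
Accept states: {A}
No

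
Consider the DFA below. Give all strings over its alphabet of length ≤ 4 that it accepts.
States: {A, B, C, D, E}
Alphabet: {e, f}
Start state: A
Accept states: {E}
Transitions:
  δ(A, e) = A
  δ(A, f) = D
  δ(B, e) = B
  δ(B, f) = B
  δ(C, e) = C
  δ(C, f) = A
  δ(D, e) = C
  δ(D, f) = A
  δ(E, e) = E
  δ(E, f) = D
None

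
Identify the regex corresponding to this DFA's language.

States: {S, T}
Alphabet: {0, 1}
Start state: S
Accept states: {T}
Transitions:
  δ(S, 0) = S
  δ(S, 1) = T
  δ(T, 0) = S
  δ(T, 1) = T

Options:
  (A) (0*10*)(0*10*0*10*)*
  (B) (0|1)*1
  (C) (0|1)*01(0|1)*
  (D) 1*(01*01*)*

Check each option against the DFA on short strings; one disagreement eliminates an option:
  (A) (0*10*)(0*10*0*10*)*: on '10' the DFA goes S → T → S and rejects (S ∉ Accept), but the regex matches it → eliminate
  (B) (0|1)*1: agrees with the DFA on every string of length ≤ 6
  (C) (0|1)*01(0|1)*: on '1' the DFA goes S → T and accepts (T ∈ Accept), but the regex does not match it → eliminate
  (D) 1*(01*01*)*: on ε the DFA stays in S and rejects (S ∉ Accept), but the regex matches it → eliminate
Only (B) is consistent with the DFA.
(B) (0|1)*1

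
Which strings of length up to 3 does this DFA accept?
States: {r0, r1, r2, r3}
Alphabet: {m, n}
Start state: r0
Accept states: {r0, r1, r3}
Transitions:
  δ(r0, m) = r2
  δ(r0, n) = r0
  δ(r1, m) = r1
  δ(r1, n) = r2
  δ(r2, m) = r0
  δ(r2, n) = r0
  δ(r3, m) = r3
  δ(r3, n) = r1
ε, n, mm, mn, nn, mmn, mnn, nmm, nmn, nnn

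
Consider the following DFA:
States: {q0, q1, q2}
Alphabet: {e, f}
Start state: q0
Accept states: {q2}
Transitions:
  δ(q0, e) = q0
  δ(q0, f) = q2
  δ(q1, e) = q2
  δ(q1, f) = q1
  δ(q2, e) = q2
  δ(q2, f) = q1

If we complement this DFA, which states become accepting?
Complement accept states = All states \ Original accept states
= {q0, q1, q2} \ {q2}
{q0, q1}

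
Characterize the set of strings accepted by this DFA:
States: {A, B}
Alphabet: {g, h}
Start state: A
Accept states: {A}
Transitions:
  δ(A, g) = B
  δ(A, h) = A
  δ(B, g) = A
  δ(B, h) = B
Testing a few strings:
  'hhg' → reject
  'g' → reject
  'h' → accept
  'hhh' → accept
State roles: A=even number of g's so far; B=odd number of g's so far
All strings over {g,h} with an even number of g's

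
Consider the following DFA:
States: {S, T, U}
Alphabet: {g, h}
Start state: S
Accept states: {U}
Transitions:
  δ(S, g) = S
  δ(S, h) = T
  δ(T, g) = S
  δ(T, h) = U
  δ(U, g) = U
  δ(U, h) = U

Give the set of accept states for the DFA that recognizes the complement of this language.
Complement accept states = All states \ Original accept states
= {S, T, U} \ {U}
{S, T}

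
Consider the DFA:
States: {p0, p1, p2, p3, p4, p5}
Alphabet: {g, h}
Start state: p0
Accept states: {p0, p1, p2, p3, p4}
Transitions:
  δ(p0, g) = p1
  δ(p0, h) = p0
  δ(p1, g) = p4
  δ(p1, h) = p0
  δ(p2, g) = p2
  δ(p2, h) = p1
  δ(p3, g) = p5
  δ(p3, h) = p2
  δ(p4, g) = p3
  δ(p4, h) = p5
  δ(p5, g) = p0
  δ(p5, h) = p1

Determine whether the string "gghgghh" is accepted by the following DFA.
Processing string "gghgghh":
  p0 --g--> p1
  p1 --g--> p4
  p4 --h--> p5
  p5 --g--> p0
  p0 --g--> p1
  p1 --h--> p0
  p0 --h--> p0
Final state: p0
Accept states: {p0, p1, p2, p3, p4}
Yes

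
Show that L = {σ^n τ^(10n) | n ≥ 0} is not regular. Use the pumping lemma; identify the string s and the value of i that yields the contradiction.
Assume L is regular with pumping length p. Idea: pumping the σ-block breaks the 1:10 ratio.
Choose s = σ^p τ^(10p) (length 11p ≥ p). By the pumping lemma, s = xyz with |xy| ≤ p, |y| > 0, so y = σ^k with k ≥ 1. Then xy²z = σ^(p+k) τ^(10p). For this to be in L we would need 10p = 10(p+k), i.e. 10k = 0, contradicting k ≥ 1. So xy²z ∉ L.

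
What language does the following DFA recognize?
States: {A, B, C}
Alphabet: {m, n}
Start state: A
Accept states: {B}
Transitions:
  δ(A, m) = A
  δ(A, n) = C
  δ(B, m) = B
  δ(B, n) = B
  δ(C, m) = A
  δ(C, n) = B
Testing a few strings:
  'nm' → reject
  'nmnm' → reject
  'mm' → reject
  'nn' → accept
State roles: A=no progress toward nn; B=substring nn seen; C=one trailing n
All strings over {m,n} containing the substring nn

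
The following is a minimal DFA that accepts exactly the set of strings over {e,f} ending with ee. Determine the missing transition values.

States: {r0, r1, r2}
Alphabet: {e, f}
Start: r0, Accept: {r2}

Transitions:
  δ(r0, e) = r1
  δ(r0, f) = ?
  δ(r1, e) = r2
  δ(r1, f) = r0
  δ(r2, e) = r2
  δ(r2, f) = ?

From the language and accept set, identify what each state tracks — r0: last symbol not e; r1: one trailing e; r2: two trailing e's.
Each missing δ(q, a) is the state matching the new tracked value after reading a.
δ(r0, f) = r0; δ(r2, f) = r0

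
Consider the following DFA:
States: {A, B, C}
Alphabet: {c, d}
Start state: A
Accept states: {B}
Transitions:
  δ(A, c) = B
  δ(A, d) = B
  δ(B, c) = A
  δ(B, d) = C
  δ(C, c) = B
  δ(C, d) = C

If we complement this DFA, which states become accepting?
Complement accept states = All states \ Original accept states
= {A, B, C} \ {B}
{A, C}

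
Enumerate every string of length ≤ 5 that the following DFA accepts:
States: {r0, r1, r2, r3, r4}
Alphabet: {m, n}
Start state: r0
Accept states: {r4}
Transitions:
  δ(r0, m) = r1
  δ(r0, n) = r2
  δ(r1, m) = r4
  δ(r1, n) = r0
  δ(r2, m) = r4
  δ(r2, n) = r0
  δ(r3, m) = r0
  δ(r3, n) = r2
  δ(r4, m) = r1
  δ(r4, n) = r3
mm, nm, mmmm, mnmm, mnnm, nmmm, nnmm, nnnm, mmnnm, nmnnm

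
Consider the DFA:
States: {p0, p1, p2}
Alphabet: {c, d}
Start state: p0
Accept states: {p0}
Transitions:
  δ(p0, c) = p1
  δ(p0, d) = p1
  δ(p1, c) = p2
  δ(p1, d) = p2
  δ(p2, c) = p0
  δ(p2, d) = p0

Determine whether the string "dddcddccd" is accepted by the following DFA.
Processing string "dddcddccd":
  p0 --d--> p1
  p1 --d--> p2
  p2 --d--> p0
  p0 --c--> p1
  p1 --d--> p2
  p2 --d--> p0
  p0 --c--> p1
  p1 --c--> p2
  p2 --d--> p0
Final state: p0
Accept states: {p0}
Yes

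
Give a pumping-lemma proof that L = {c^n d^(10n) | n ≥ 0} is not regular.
Assume L is regular with pumping length p. Idea: pumping the c-block breaks the 1:10 ratio.
Choose s = c^p d^(10p) (length 11p ≥ p). By the pumping lemma, s = xyz with |xy| ≤ p, |y| > 0, so y = c^k with k ≥ 1. Then xy²z = c^(p+k) d^(10p). For this to be in L we would need 10p = 10(p+k), i.e. 10k = 0, contradicting k ≥ 1. So xy²z ∉ L.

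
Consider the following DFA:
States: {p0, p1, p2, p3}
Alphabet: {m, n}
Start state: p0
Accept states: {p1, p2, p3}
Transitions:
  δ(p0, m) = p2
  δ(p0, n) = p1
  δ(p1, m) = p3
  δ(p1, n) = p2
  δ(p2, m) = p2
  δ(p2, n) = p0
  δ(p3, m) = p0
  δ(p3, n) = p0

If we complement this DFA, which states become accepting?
Complement accept states = All states \ Original accept states
= {p0, p1, p2, p3} \ {p1, p2, p3}
{p0}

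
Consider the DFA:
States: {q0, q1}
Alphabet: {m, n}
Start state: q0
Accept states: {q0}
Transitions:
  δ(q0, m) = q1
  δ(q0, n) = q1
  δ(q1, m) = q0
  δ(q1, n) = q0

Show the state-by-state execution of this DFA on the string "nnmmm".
read 'n': q0 → q1
  read 'n': q1 → q0
  read 'm': q0 → q1
  read 'm': q1 → q0
  read 'm': q0 → q1
q0 -> q1 -> q0 -> q1 -> q0 -> q1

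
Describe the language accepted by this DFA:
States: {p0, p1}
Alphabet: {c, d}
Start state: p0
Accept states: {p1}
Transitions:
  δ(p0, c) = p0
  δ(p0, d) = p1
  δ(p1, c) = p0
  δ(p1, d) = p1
Testing a few strings:
  'dcd' → accept
  'dd' → accept
  'dc' → reject
  'ccd' → accept
State roles: p0=last symbol not d; p1=last symbol is d
All strings over {c,d} ending with d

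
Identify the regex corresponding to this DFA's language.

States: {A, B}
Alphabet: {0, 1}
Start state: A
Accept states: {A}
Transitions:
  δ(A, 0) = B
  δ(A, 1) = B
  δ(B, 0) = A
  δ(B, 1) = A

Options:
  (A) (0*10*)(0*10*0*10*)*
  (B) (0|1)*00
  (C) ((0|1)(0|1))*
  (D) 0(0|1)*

Check each option against the DFA on short strings; one disagreement eliminates an option:
  (A) (0*10*)(0*10*0*10*)*: on ε the DFA stays in A and accepts (A ∈ Accept), but the regex does not match it → eliminate
  (B) (0|1)*00: on ε the DFA stays in A and accepts (A ∈ Accept), but the regex does not match it → eliminate
  (C) ((0|1)(0|1))*: agrees with the DFA on every string of length ≤ 6
  (D) 0(0|1)*: on ε the DFA stays in A and accepts (A ∈ Accept), but the regex does not match it → eliminate
Only (C) is consistent with the DFA.
(C) ((0|1)(0|1))*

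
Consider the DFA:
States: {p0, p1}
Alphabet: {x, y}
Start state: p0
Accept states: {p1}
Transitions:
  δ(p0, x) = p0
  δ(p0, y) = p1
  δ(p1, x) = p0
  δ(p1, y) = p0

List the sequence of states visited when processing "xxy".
read 'x': p0 → p0
  read 'x': p0 → p0
  read 'y': p0 → p1
p0 -> p0 -> p0 -> p1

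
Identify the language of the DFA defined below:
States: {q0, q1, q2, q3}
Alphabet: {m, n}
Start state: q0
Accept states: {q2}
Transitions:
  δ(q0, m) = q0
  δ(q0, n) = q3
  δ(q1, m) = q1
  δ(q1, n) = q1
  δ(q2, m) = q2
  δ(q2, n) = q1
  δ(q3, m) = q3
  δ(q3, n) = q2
Testing a few strings:
  'nmnn' → reject
  'n' → reject
  'nm' → reject
  'nmn' → accept
State roles: q0=zero n's; q1=≥ three n's (dead); q2=two n's; q3=one n
All strings over {m,n} containing exactly two n's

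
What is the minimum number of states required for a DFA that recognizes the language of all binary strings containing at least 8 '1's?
By Myhill–Nerode, count the distinguishable equivalence classes: 9 classes — having seen 0, 1, …, 7, or ≥8 copies of '1'; any two classes i < j (j ≤ 8) are distinguished by the string 1^(8−j), which takes class j to 8 copies (accepted) but leaves class i below 8 (rejected).
9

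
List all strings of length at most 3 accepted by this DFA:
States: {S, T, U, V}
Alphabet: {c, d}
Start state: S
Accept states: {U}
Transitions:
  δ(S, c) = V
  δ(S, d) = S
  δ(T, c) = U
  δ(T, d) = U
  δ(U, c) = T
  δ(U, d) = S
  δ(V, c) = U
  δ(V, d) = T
cc, cdc, cdd, dcc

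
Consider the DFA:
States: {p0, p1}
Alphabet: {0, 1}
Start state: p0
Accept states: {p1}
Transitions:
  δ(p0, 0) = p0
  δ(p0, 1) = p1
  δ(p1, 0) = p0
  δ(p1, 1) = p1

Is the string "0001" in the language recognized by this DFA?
Processing string "0001":
  p0 --0--> p0
  p0 --0--> p0
  p0 --0--> p0
  p0 --1--> p1
Final state: p1
Accept states: {p1}
Yes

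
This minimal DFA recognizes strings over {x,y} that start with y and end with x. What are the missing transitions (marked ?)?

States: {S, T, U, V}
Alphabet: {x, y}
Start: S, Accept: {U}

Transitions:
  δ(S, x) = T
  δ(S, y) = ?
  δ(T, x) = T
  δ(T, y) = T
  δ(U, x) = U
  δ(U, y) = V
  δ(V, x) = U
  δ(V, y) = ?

From the language and accept set, identify what each state tracks — S: no input read; T: started with x (dead); U: started with y, last symbol x; V: started with y, last symbol y.
Each missing δ(q, a) is the state matching the new tracked value after reading a.
δ(S, y) = V; δ(V, y) = V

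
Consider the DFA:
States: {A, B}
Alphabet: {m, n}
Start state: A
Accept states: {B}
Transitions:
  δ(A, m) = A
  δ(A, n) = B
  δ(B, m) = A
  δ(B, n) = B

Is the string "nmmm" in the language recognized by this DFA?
Processing string "nmmm":
  A --n--> B
  B --m--> A
  A --m--> A
  A --m--> A
Final state: A
Accept states: {B}
No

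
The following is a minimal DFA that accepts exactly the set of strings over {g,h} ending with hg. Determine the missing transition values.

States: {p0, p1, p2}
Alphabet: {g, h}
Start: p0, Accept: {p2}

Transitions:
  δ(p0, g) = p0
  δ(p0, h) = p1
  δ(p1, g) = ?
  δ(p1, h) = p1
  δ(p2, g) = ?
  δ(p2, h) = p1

From the language and accept set, identify what each state tracks — p0: no suffix match; p1: one trailing h; p2: suffix is hg.
Each missing δ(q, a) is the state matching the new tracked value after reading a.
δ(p1, g) = p2; δ(p2, g) = p0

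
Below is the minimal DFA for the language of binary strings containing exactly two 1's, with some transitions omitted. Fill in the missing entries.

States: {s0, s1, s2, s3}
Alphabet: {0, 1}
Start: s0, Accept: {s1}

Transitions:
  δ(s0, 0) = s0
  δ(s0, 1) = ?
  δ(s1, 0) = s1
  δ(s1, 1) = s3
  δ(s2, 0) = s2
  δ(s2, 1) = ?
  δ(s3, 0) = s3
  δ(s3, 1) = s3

From the language and accept set, identify what each state tracks — s0: zero 1's; s1: two 1's; s2: one 1; s3: ≥ three 1's (dead).
Each missing δ(q, a) is the state matching the new tracked value after reading a.
δ(s0, 1) = s2; δ(s2, 1) = s1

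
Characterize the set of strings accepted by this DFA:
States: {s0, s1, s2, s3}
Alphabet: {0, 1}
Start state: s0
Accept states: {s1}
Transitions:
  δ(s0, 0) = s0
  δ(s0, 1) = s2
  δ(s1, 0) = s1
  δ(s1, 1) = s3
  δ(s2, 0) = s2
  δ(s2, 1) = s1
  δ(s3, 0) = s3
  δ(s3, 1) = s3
Testing a few strings:
  '0' → reject
  '01' → reject
  '10' → reject
  '0111' → reject
State roles: s0=zero 1's; s1=two 1's; s2=one 1; s3=≥ three 1's (dead)
All binary strings containing exactly two 1's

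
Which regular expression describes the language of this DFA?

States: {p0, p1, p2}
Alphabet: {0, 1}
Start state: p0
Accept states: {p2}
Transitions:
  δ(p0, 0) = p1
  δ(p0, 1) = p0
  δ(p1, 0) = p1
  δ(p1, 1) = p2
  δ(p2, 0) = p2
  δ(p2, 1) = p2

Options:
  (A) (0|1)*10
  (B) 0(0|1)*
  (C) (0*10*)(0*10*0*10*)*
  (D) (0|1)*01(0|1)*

Check each option against the DFA on short strings; one disagreement eliminates an option:
  (A) (0|1)*10: on '01' the DFA goes p0 → p1 → p2 and accepts (p2 ∈ Accept), but the regex does not match it → eliminate
  (B) 0(0|1)*: on '0' the DFA goes p0 → p1 and rejects (p1 ∉ Accept), but the regex matches it → eliminate
  (C) (0*10*)(0*10*0*10*)*: on '1' the DFA goes p0 → p0 and rejects (p0 ∉ Accept), but the regex matches it → eliminate
  (D) (0|1)*01(0|1)*: agrees with the DFA on every string of length ≤ 6
Only (D) is consistent with the DFA.
(D) (0|1)*01(0|1)*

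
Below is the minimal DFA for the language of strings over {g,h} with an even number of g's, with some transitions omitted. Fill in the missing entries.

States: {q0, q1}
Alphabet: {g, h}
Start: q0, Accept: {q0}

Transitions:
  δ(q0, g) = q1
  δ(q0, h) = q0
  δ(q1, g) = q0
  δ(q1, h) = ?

From the language and accept set, identify what each state tracks — q0: even number of g's so far; q1: odd number of g's so far.
Each missing δ(q, a) is the state matching the new tracked value after reading a.
δ(q1, h) = q1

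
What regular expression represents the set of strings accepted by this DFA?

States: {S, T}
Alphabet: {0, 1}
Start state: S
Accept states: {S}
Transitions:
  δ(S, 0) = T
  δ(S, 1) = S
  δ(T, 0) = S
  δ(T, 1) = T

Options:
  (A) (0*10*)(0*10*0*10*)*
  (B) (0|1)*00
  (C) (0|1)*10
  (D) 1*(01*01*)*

Check each option against the DFA on short strings; one disagreement eliminates an option:
  (A) (0*10*)(0*10*0*10*)*: on ε the DFA stays in S and accepts (S ∈ Accept), but the regex does not match it → eliminate
  (B) (0|1)*00: on ε the DFA stays in S and accepts (S ∈ Accept), but the regex does not match it → eliminate
  (C) (0|1)*10: on ε the DFA stays in S and accepts (S ∈ Accept), but the regex does not match it → eliminate
  (D) 1*(01*01*)*: agrees with the DFA on every string of length ≤ 6
Only (D) is consistent with the DFA.
(D) 1*(01*01*)*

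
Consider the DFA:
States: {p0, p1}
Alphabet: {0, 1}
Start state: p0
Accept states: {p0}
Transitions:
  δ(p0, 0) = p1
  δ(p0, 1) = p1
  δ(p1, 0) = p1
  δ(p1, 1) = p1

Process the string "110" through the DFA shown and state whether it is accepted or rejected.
Processing string "110":
  p0 --1--> p1
  p1 --1--> p1
  p1 --0--> p1
Final state: p1
Accept states: {p0}
No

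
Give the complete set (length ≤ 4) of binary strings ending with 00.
00, 000, 100, 0000, 0100, 1000, 1100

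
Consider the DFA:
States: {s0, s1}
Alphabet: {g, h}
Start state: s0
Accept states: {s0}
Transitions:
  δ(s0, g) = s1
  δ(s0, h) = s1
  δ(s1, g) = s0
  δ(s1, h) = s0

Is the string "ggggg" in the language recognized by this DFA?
Processing string "ggggg":
  s0 --g--> s1
  s1 --g--> s0
  s0 --g--> s1
  s1 --g--> s0
  s0 --g--> s1
Final state: s1
Accept states: {s0}
No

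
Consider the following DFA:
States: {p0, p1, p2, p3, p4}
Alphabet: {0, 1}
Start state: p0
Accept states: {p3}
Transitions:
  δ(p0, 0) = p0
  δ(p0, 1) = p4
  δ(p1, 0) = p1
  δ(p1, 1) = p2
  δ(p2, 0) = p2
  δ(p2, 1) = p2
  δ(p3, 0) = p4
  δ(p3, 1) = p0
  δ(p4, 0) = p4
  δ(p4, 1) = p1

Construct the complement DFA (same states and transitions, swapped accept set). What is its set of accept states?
Complement accept states = All states \ Original accept states
= {p0, p1, p2, p3, p4} \ {p3}
{p0, p1, p2, p4}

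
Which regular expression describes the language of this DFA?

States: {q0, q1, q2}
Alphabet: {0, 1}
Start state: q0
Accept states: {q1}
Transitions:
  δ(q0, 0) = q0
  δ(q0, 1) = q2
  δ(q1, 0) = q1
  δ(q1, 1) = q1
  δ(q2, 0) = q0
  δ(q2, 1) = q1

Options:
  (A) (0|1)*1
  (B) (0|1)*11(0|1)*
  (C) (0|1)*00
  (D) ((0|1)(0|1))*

Check each option against the DFA on short strings; one disagreement eliminates an option:
  (A) (0|1)*1: on '1' the DFA goes q0 → q2 and rejects (q2 ∉ Accept), but the regex matches it → eliminate
  (B) (0|1)*11(0|1)*: agrees with the DFA on every string of length ≤ 6
  (C) (0|1)*00: on '00' the DFA goes q0 → q0 → q0 and rejects (q0 ∉ Accept), but the regex matches it → eliminate
  (D) ((0|1)(0|1))*: on ε the DFA stays in q0 and rejects (q0 ∉ Accept), but the regex matches it → eliminate
Only (B) is consistent with the DFA.
(B) (0|1)*11(0|1)*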